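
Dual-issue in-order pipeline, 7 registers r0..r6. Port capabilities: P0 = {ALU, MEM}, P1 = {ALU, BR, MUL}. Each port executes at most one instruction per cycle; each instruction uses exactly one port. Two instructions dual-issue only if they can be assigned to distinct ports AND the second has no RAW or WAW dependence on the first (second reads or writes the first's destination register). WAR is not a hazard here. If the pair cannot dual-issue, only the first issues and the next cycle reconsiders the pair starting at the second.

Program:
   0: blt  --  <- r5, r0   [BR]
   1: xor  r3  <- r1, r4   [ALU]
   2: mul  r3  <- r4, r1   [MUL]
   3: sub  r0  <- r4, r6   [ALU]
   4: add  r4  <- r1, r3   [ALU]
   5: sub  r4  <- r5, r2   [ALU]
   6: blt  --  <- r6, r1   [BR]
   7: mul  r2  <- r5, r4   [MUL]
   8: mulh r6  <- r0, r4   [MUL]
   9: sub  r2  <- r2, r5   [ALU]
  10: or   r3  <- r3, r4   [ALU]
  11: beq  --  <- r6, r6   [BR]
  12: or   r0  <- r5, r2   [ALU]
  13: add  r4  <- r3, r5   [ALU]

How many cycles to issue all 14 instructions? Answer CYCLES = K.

t=0 i0/i1:blt.BR;xor.ALU ; dual
t=1 i2/i3:mul.MUL;sub.ALU ; dual
t=2 i4:add.ALU ; WAW r4
t=3 i5/i6:sub.ALU;blt.BR ; dual
t=4 i7:mul.MUL ; no-port MUL/MUL
t=5 i8/i9:mulh.MUL;sub.ALU ; dual
t=6 i10/i11:or.ALU;beq.BR ; dual
t=7 i12/i13:or.ALU;add.ALU ; dual

CYCLES = 8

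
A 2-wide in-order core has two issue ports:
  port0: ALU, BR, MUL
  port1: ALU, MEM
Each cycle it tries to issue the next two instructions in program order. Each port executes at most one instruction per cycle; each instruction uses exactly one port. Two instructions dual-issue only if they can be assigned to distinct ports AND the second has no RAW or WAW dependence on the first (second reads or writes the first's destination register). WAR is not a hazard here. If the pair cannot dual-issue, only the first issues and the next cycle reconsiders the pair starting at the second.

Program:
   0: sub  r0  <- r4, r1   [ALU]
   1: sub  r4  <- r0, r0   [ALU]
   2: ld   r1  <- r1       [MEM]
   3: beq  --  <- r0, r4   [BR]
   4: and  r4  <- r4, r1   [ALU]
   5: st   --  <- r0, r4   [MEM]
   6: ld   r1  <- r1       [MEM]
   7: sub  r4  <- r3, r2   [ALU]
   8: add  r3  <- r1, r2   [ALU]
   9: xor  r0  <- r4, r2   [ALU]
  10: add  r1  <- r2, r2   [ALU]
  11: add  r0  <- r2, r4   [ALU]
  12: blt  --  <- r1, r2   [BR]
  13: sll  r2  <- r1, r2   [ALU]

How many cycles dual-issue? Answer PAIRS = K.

#0 head=0: sub.ALU i0 RAW r0
#1 head=1: sub.ALU;ld.MEM i1,i2 2-wide
#2 head=3: beq.BR;and.ALU i3,i4 2-wide
#3 head=5: st.MEM i5 no-port MEM/MEM
#4 head=6: ld.MEM;sub.ALU i6,i7 2-wide
#5 head=8: add.ALU;xor.ALU i8,i9 2-wide
#6 head=10: add.ALU;add.ALU i10,i11 2-wide
#7 head=12: blt.BR;sll.ALU i12,i13 2-wide

PAIRS = 6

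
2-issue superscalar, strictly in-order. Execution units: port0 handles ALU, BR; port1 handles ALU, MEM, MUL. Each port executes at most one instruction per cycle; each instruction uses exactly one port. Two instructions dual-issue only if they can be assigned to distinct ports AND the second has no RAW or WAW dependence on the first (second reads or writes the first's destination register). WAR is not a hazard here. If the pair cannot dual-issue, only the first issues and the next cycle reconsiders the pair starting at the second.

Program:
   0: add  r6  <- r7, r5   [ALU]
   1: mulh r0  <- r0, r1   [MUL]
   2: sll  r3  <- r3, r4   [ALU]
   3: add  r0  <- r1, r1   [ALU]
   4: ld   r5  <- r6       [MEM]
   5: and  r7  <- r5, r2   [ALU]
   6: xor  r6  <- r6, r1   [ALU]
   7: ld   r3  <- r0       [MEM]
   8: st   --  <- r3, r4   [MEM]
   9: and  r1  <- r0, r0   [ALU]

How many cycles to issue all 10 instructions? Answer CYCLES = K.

CYCLES = 6

c0: i0/i1 add.ALU/mulh.MUL  2-wide
c1: i2/i3 sll.ALU/add.ALU  2-wide
c2: i4 ld.MEM  RAW r5
c3: i5/i6 and.ALU/xor.ALU  2-wide
c4: i7 ld.MEM  no-port MEM/MEM
c5: i8/i9 st.MEM/and.ALU  2-wide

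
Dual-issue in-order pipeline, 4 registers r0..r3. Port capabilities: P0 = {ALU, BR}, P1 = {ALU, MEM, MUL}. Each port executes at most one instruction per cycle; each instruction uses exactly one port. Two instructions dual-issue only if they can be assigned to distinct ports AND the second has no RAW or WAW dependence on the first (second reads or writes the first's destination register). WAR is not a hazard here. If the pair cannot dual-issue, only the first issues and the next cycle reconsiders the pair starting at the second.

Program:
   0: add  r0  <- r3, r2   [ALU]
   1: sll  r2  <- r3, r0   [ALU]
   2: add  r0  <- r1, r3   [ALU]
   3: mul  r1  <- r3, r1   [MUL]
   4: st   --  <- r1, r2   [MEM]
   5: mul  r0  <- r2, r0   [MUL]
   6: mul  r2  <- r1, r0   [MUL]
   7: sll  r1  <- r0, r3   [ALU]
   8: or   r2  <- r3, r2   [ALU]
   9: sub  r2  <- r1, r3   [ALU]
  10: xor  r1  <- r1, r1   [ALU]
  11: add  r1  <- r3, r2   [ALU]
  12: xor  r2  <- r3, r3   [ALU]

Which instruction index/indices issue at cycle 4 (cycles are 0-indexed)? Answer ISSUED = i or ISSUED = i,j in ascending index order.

ISSUED = 5

0. add.ALU @i0  | RAW r0
1. sll.ALU add.ALU @i1,i2  | dual
2. mul.MUL @i3  | no-port MUL/MEM
3. st.MEM @i4  | no-port MEM/MUL
4. mul.MUL @i5  | no-port MUL/MUL
5. mul.MUL sll.ALU @i6,i7  | dual
6. or.ALU @i8  | WAW r2
7. sub.ALU xor.ALU @i9,i10  | dual
8. add.ALU xor.ALU @i11,i12  | dual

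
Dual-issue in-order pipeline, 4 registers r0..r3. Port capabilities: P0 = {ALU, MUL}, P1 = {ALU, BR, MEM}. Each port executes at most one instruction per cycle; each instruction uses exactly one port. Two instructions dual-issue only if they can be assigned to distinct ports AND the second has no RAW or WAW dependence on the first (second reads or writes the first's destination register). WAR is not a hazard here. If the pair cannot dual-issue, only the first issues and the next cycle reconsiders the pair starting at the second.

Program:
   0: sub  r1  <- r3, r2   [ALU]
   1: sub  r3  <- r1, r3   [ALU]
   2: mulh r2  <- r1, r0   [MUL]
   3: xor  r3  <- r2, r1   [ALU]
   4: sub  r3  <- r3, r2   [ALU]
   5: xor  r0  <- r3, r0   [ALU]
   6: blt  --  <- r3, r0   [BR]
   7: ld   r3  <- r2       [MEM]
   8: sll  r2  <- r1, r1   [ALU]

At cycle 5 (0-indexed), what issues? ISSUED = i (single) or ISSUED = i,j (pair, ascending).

ISSUED = 6

0. sub @i0  | RAW r1
1. sub;mulh @i1/i2  | 2-wide
2. xor @i3  | RAW+WAW r3
3. sub @i4  | RAW r3
4. xor @i5  | RAW r0
5. blt @i6  | no-port BR/MEM
6. ld;sll @i7/i8  | 2-wide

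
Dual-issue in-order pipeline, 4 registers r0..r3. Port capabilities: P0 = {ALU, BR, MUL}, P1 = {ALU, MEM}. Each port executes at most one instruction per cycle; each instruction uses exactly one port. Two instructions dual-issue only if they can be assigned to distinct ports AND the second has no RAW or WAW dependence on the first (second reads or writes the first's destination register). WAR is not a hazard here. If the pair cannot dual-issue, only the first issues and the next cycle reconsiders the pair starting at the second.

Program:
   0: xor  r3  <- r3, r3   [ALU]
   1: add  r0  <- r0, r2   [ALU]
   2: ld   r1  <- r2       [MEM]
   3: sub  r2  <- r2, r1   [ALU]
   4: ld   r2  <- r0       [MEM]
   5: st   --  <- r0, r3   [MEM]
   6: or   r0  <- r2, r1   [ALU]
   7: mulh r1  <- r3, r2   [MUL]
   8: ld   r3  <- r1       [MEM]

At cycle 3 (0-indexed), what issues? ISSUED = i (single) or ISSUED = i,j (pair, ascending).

0. xor add @i0/i1  | 2-wide
1. ld @i2  | RAW r1
2. sub @i3  | WAW r2
3. ld @i4  | no-port MEM/MEM
4. st or @i5/i6  | 2-wide
5. mulh @i7  | RAW r1
6. ld @i8  | tail

ISSUED = 4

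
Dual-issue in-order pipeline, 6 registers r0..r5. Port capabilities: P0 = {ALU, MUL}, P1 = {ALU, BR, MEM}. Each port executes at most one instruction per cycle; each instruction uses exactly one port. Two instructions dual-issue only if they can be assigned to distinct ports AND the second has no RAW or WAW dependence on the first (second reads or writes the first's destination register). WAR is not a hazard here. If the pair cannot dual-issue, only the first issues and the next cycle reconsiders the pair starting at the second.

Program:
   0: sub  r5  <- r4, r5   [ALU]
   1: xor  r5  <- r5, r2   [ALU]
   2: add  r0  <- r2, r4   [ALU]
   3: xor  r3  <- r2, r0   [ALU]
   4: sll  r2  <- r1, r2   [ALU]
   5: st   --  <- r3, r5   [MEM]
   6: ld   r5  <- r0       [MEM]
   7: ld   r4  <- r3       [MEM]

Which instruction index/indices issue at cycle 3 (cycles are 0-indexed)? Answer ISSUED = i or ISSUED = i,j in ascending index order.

ISSUED = 5

t=0 i0:sub.ALU ; RAW+WAW r5
t=1 i1,i2:xor.ALU;add.ALU ; pair
t=2 i3,i4:xor.ALU;sll.ALU ; pair
t=3 i5:st.MEM ; no-port MEM/MEM
t=4 i6:ld.MEM ; no-port MEM/MEM
t=5 i7:ld.MEM ; tail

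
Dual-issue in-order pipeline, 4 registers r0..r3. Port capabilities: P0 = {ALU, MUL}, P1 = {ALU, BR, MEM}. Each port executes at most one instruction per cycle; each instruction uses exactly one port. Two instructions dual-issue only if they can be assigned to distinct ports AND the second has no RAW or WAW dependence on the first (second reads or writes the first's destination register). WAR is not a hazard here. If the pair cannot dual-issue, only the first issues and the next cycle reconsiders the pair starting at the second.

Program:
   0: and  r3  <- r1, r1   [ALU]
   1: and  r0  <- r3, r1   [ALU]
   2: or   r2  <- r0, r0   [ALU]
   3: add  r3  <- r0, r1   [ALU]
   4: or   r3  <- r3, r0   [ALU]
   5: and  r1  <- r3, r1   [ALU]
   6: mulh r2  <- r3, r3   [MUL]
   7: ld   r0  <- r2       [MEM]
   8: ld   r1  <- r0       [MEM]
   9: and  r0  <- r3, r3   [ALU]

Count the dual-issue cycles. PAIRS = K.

PAIRS = 3

  cy0 -> i0 (and) RAW r3
  cy1 -> i1 (and) RAW r0
  cy2 -> i2&i3 (or add) dual
  cy3 -> i4 (or) RAW r3
  cy4 -> i5&i6 (and mulh) dual
  cy5 -> i7 (ld) no-port MEM/MEM
  cy6 -> i8&i9 (ld and) dual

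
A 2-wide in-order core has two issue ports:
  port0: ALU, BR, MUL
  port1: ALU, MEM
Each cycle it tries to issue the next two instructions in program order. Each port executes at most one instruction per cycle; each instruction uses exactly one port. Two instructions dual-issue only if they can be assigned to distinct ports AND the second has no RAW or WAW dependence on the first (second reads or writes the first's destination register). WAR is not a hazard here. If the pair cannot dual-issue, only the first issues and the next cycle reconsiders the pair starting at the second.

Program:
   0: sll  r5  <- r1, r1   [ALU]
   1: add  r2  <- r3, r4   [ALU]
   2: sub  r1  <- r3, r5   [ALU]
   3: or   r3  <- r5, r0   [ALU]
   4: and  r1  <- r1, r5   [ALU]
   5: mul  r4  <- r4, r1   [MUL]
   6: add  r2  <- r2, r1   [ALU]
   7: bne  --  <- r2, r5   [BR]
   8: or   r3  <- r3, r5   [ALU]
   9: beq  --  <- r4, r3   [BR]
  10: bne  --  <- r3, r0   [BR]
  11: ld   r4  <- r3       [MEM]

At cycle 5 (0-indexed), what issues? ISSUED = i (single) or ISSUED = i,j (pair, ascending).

t=0 i0/i1:sll.ALU+add.ALU ; 2-wide
t=1 i2/i3:sub.ALU+or.ALU ; 2-wide
t=2 i4:and.ALU ; RAW r1
t=3 i5/i6:mul.MUL+add.ALU ; 2-wide
t=4 i7/i8:bne.BR+or.ALU ; 2-wide
t=5 i9:beq.BR ; no-port BR/BR
t=6 i10/i11:bne.BR+ld.MEM ; 2-wide

ISSUED = 9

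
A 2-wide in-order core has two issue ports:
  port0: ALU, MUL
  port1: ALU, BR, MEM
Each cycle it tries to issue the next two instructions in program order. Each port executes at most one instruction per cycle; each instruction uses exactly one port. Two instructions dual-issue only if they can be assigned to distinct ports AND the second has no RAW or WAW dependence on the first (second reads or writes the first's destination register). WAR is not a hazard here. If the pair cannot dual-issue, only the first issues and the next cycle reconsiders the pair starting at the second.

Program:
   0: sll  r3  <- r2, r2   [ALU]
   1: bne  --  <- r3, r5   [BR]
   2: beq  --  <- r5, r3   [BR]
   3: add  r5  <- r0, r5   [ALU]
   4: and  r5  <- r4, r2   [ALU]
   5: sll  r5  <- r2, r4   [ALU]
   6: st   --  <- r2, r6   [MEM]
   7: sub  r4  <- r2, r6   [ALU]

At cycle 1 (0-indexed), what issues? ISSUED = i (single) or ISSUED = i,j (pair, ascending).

ISSUED = 1

[0] i0  sll  -- RAW r3
[1] i1  bne  -- no-port BR/BR
[2] i2,i3  beq/add  -- pair
[3] i4  and  -- WAW r5
[4] i5,i6  sll/st  -- pair
[5] i7  sub  -- tail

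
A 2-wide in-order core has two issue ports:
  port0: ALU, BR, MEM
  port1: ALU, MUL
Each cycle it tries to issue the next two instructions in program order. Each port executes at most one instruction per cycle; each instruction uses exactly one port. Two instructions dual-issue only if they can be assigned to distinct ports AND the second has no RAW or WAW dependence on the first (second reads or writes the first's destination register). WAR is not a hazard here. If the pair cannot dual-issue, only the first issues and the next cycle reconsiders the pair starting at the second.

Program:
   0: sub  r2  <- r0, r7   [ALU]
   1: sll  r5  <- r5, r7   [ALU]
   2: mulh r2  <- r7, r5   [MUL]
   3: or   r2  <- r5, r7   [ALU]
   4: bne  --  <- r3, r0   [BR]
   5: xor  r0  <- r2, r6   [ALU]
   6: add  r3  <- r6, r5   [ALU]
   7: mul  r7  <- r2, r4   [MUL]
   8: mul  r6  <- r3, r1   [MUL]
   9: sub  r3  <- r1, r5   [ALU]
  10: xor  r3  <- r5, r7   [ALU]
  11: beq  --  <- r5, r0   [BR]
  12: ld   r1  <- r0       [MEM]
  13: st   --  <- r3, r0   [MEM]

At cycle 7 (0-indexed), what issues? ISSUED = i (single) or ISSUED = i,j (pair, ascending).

ISSUED = 12

c0: i0/i1 sub.ALU;sll.ALU  2-wide
c1: i2 mulh.MUL  WAW r2
c2: i3/i4 or.ALU;bne.BR  2-wide
c3: i5/i6 xor.ALU;add.ALU  2-wide
c4: i7 mul.MUL  no-port MUL/MUL
c5: i8/i9 mul.MUL;sub.ALU  2-wide
c6: i10/i11 xor.ALU;beq.BR  2-wide
c7: i12 ld.MEM  no-port MEM/MEM
c8: i13 st.MEM  tail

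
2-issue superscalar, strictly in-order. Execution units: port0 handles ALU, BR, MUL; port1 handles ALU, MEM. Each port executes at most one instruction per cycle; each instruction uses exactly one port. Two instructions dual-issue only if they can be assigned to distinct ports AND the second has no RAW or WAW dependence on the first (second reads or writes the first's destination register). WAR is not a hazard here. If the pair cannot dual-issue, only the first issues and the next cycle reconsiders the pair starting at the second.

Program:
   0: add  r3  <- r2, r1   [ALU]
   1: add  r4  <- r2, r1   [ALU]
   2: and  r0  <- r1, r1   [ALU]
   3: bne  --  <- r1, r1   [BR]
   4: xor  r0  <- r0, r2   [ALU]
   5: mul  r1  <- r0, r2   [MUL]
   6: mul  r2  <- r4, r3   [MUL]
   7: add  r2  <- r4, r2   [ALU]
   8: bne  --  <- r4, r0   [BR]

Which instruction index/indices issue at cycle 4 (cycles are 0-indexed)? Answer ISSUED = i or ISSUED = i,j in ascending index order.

ISSUED = 6

t=0 i0&i1:add.ALU+add.ALU ; 2-wide
t=1 i2&i3:and.ALU+bne.BR ; 2-wide
t=2 i4:xor.ALU ; RAW r0
t=3 i5:mul.MUL ; no-port MUL/MUL
t=4 i6:mul.MUL ; RAW+WAW r2
t=5 i7&i8:add.ALU+bne.BR ; 2-wide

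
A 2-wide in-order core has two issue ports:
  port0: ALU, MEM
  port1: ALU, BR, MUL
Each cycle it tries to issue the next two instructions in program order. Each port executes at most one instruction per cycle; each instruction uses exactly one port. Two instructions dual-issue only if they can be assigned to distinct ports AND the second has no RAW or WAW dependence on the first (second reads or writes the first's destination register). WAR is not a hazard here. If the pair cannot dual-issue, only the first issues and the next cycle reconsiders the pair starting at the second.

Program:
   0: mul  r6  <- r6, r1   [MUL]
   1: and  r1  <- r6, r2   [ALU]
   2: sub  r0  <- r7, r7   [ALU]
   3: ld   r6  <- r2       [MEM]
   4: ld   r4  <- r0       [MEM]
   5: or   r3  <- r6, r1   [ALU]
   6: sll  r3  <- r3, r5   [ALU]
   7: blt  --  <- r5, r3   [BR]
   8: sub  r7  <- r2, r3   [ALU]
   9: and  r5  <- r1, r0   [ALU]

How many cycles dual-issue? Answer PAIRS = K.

  cy0 -> i0 (mul) RAW r6
  cy1 -> i1,i2 (and/sub) 2-wide
  cy2 -> i3 (ld) no-port MEM/MEM
  cy3 -> i4,i5 (ld/or) 2-wide
  cy4 -> i6 (sll) RAW r3
  cy5 -> i7,i8 (blt/sub) 2-wide
  cy6 -> i9 (and) tail

PAIRS = 3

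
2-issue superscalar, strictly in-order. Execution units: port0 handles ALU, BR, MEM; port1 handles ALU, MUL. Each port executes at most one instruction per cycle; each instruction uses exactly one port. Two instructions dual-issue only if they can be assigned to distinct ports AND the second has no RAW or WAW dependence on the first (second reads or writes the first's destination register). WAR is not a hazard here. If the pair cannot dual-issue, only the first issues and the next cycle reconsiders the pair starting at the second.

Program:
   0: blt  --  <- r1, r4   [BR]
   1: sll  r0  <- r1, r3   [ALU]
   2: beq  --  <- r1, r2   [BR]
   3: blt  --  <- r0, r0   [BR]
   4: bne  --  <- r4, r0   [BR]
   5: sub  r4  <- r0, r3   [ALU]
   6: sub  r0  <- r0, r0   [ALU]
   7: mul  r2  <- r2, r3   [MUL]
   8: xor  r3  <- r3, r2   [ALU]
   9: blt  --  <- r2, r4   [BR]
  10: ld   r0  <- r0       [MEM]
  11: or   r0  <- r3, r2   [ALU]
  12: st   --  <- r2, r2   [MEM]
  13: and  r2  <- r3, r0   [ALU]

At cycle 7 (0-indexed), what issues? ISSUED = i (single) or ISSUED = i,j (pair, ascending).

0. blt.BR+sll.ALU @i0/i1  | dual
1. beq.BR @i2  | no-port BR/BR
2. blt.BR @i3  | no-port BR/BR
3. bne.BR+sub.ALU @i4/i5  | dual
4. sub.ALU+mul.MUL @i6/i7  | dual
5. xor.ALU+blt.BR @i8/i9  | dual
6. ld.MEM @i10  | WAW r0
7. or.ALU+st.MEM @i11/i12  | dual
8. and.ALU @i13  | tail

ISSUED = 11,12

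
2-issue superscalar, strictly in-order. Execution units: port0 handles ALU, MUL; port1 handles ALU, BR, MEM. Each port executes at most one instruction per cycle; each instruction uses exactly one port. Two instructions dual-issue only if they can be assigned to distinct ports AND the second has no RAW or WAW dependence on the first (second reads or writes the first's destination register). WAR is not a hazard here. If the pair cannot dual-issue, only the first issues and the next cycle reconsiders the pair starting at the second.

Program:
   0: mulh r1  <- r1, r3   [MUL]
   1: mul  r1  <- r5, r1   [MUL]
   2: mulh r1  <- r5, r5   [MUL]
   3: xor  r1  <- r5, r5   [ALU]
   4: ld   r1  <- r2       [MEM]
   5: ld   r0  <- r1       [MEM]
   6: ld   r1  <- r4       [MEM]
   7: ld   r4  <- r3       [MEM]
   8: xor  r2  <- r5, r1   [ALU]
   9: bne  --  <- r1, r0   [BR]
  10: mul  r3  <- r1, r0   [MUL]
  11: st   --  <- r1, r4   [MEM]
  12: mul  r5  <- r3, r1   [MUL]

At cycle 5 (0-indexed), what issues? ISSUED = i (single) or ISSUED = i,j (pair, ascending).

ISSUED = 5

#0 head=0: mulh.MUL i0 no-port MUL/MUL
#1 head=1: mul.MUL i1 no-port MUL/MUL
#2 head=2: mulh.MUL i2 WAW r1
#3 head=3: xor.ALU i3 WAW r1
#4 head=4: ld.MEM i4 no-port MEM/MEM
#5 head=5: ld.MEM i5 no-port MEM/MEM
#6 head=6: ld.MEM i6 no-port MEM/MEM
#7 head=7: ld.MEM xor.ALU i7+i8 dual
#8 head=9: bne.BR mul.MUL i9+i10 dual
#9 head=11: st.MEM mul.MUL i11+i12 dual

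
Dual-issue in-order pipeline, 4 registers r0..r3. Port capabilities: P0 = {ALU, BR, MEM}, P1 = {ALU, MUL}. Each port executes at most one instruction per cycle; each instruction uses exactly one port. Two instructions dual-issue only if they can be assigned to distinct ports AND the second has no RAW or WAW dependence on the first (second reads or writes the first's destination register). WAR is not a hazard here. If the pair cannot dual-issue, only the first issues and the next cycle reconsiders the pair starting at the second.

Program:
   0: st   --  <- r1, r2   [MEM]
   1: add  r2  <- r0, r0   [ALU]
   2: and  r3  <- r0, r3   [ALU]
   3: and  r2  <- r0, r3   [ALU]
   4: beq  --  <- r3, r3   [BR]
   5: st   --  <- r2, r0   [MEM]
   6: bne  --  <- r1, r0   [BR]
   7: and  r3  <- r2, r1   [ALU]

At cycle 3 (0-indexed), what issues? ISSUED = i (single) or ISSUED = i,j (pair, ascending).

[0] i0+i1  st.MEM+add.ALU  -- 2-wide
[1] i2  and.ALU  -- RAW r3
[2] i3+i4  and.ALU+beq.BR  -- 2-wide
[3] i5  st.MEM  -- no-port MEM/BR
[4] i6+i7  bne.BR+and.ALU  -- 2-wide

ISSUED = 5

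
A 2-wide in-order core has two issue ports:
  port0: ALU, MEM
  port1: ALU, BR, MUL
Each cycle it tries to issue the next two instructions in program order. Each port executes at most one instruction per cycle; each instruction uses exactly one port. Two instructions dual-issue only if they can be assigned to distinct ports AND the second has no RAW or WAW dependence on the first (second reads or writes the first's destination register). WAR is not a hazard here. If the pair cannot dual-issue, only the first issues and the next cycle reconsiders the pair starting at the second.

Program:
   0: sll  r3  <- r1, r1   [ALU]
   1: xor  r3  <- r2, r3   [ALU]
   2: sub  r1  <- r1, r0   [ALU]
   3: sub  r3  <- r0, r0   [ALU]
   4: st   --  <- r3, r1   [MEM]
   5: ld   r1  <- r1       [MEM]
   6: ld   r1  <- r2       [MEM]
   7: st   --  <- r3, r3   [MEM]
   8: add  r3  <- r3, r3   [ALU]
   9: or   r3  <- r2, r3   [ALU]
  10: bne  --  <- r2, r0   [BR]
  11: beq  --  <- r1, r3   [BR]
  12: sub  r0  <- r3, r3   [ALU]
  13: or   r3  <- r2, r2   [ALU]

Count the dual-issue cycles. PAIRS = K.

PAIRS = 4

0. sll.ALU @i0  | RAW+WAW r3
1. xor.ALU+sub.ALU @i1&i2  | 2-wide
2. sub.ALU @i3  | RAW r3
3. st.MEM @i4  | no-port MEM/MEM
4. ld.MEM @i5  | no-port MEM/MEM
5. ld.MEM @i6  | no-port MEM/MEM
6. st.MEM+add.ALU @i7&i8  | 2-wide
7. or.ALU+bne.BR @i9&i10  | 2-wide
8. beq.BR+sub.ALU @i11&i12  | 2-wide
9. or.ALU @i13  | tail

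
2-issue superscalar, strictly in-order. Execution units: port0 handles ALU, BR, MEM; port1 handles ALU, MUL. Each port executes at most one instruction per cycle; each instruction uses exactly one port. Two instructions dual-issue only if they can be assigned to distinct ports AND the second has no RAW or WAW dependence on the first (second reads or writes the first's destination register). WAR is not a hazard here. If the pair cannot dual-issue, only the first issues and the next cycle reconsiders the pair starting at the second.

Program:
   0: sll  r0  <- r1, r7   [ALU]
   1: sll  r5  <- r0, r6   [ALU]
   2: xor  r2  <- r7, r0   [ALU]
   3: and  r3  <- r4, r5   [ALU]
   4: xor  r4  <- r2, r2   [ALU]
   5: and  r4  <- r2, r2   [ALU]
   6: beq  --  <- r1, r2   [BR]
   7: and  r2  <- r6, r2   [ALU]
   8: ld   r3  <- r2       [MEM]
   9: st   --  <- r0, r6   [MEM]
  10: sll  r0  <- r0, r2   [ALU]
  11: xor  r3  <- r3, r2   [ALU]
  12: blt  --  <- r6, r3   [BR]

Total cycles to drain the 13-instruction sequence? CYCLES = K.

c0: i0 sll  RAW r0
c1: i1+i2 sll+xor  2-wide
c2: i3+i4 and+xor  2-wide
c3: i5+i6 and+beq  2-wide
c4: i7 and  RAW r2
c5: i8 ld  no-port MEM/MEM
c6: i9+i10 st+sll  2-wide
c7: i11 xor  RAW r3
c8: i12 blt  tail

CYCLES = 9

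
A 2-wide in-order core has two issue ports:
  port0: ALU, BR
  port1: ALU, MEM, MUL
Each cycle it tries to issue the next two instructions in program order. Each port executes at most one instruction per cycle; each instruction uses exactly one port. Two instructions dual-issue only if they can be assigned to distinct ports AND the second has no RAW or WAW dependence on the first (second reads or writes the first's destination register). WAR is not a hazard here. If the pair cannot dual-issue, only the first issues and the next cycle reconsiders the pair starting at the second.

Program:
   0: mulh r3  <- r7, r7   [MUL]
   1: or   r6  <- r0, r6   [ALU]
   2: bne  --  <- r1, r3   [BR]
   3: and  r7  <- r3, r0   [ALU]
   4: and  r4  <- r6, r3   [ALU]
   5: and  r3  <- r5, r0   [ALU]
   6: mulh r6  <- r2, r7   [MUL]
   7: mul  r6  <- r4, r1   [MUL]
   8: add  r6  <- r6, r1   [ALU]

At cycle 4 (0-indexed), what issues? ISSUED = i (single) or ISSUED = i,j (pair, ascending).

ISSUED = 7

  cy0 -> i0+i1 (mulh+or) dual
  cy1 -> i2+i3 (bne+and) dual
  cy2 -> i4+i5 (and+and) dual
  cy3 -> i6 (mulh) no-port MUL/MUL
  cy4 -> i7 (mul) RAW+WAW r6
  cy5 -> i8 (add) tail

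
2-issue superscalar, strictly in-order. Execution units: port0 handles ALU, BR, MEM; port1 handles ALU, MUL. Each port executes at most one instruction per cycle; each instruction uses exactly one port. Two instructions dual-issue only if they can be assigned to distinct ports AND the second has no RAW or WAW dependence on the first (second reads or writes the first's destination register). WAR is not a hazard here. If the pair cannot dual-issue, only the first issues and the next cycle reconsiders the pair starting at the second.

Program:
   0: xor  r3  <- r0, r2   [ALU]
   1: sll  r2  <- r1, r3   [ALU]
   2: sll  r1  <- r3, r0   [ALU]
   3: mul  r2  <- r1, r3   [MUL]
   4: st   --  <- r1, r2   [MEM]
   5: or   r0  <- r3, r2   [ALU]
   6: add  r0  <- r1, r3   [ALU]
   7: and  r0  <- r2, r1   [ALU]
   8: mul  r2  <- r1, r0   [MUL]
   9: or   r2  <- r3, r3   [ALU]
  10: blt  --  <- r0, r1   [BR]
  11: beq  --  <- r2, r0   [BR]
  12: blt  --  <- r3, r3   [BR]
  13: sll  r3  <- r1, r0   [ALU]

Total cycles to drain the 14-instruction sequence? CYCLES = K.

CYCLES = 10

#0 head=0: xor.ALU i0 RAW r3
#1 head=1: sll.ALU sll.ALU i1,i2 dual
#2 head=3: mul.MUL i3 RAW r2
#3 head=4: st.MEM or.ALU i4,i5 dual
#4 head=6: add.ALU i6 WAW r0
#5 head=7: and.ALU i7 RAW r0
#6 head=8: mul.MUL i8 WAW r2
#7 head=9: or.ALU blt.BR i9,i10 dual
#8 head=11: beq.BR i11 no-port BR/BR
#9 head=12: blt.BR sll.ALU i12,i13 dual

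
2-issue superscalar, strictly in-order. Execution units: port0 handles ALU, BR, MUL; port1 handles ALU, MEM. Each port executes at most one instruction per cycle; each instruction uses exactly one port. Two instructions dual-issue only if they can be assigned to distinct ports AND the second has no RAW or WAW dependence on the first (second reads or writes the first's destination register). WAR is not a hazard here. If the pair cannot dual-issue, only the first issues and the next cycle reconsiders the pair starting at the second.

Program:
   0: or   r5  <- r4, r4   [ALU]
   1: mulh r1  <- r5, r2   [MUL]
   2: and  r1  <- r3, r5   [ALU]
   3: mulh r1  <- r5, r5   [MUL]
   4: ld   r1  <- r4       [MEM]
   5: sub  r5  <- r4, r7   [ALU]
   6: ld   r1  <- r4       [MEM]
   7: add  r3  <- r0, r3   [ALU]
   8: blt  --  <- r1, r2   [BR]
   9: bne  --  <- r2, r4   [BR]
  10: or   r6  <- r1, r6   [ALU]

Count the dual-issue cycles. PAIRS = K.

  cy0 -> i0 (or) RAW r5
  cy1 -> i1 (mulh) WAW r1
  cy2 -> i2 (and) WAW r1
  cy3 -> i3 (mulh) WAW r1
  cy4 -> i4,i5 (ld sub) dual
  cy5 -> i6,i7 (ld add) dual
  cy6 -> i8 (blt) no-port BR/BR
  cy7 -> i9,i10 (bne or) dual

PAIRS = 3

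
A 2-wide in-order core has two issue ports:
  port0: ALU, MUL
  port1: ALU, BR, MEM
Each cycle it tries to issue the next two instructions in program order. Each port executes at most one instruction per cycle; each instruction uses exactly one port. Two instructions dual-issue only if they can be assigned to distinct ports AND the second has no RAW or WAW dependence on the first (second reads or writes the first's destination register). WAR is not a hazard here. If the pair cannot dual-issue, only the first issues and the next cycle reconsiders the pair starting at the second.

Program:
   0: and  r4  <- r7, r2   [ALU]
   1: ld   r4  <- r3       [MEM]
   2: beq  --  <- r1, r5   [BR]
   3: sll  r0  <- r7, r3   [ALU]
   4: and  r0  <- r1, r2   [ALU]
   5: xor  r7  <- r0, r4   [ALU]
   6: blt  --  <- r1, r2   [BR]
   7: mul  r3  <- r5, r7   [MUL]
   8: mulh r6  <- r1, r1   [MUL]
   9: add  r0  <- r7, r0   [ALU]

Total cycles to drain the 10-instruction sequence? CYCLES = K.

CYCLES = 7

[0] i0  and  -- WAW r4
[1] i1  ld  -- no-port MEM/BR
[2] i2/i3  beq sll  -- 2-wide
[3] i4  and  -- RAW r0
[4] i5/i6  xor blt  -- 2-wide
[5] i7  mul  -- no-port MUL/MUL
[6] i8/i9  mulh add  -- 2-wide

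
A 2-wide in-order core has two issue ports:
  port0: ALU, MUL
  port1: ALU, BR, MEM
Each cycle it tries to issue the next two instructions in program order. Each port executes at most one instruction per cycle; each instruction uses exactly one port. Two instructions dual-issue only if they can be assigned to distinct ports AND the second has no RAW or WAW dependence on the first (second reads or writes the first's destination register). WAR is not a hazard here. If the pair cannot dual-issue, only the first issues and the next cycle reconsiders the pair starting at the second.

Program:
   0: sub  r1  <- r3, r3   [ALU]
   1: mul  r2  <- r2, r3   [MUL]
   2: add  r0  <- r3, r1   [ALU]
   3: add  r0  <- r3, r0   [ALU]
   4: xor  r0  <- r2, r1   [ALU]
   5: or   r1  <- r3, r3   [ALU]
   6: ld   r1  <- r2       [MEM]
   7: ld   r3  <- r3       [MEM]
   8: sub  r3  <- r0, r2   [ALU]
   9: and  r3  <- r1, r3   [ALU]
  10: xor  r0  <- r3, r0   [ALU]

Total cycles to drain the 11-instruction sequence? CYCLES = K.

#0 head=0: sub.ALU;mul.MUL i0+i1 2-wide
#1 head=2: add.ALU i2 RAW+WAW r0
#2 head=3: add.ALU i3 WAW r0
#3 head=4: xor.ALU;or.ALU i4+i5 2-wide
#4 head=6: ld.MEM i6 no-port MEM/MEM
#5 head=7: ld.MEM i7 WAW r3
#6 head=8: sub.ALU i8 RAW+WAW r3
#7 head=9: and.ALU i9 RAW r3
#8 head=10: xor.ALU i10 tail

CYCLES = 9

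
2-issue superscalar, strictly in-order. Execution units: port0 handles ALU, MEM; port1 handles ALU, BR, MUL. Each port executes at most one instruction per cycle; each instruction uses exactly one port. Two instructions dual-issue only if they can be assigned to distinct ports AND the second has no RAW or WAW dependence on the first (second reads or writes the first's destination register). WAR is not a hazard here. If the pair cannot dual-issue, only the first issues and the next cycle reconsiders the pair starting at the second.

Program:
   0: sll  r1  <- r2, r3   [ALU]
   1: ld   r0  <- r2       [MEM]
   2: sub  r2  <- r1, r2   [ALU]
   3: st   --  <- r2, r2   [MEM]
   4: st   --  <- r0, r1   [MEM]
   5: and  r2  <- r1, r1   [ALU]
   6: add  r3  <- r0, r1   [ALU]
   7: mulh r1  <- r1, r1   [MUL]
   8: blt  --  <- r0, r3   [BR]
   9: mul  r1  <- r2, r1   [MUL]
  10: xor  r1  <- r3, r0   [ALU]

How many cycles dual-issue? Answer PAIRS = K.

PAIRS = 3

0. sll+ld @i0/i1  | dual
1. sub @i2  | RAW r2
2. st @i3  | no-port MEM/MEM
3. st+and @i4/i5  | dual
4. add+mulh @i6/i7  | dual
5. blt @i8  | no-port BR/MUL
6. mul @i9  | WAW r1
7. xor @i10  | tail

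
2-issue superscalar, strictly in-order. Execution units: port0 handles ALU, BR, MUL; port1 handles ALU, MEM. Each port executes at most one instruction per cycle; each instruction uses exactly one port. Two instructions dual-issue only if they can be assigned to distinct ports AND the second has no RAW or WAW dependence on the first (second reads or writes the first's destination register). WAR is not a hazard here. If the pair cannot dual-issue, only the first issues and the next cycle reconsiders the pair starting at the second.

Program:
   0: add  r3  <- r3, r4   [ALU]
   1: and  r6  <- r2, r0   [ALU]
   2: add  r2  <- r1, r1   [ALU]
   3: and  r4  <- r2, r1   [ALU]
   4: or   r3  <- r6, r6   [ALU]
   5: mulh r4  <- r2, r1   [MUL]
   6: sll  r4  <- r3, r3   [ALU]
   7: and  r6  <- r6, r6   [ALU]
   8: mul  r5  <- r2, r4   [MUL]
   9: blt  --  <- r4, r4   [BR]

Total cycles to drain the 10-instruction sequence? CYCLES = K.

0. add.ALU and.ALU @i0,i1  | dual
1. add.ALU @i2  | RAW r2
2. and.ALU or.ALU @i3,i4  | dual
3. mulh.MUL @i5  | WAW r4
4. sll.ALU and.ALU @i6,i7  | dual
5. mul.MUL @i8  | no-port MUL/BR
6. blt.BR @i9  | tail

CYCLES = 7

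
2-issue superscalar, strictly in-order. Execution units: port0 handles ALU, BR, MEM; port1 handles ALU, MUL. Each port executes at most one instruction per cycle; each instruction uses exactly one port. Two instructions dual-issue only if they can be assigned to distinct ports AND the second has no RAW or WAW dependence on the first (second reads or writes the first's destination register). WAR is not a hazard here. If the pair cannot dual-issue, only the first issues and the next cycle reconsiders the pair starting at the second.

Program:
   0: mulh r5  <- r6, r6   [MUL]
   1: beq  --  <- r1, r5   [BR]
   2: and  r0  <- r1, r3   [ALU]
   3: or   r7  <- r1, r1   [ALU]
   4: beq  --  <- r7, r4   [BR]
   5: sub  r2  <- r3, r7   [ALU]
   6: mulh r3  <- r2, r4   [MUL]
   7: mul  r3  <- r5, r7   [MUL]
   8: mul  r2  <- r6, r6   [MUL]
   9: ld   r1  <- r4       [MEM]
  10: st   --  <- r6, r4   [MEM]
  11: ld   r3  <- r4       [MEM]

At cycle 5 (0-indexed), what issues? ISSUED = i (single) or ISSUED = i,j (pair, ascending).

#0 head=0: mulh i0 RAW r5
#1 head=1: beq;and i1+i2 2-wide
#2 head=3: or i3 RAW r7
#3 head=4: beq;sub i4+i5 2-wide
#4 head=6: mulh i6 no-port MUL/MUL
#5 head=7: mul i7 no-port MUL/MUL
#6 head=8: mul;ld i8+i9 2-wide
#7 head=10: st i10 no-port MEM/MEM
#8 head=11: ld i11 tail

ISSUED = 7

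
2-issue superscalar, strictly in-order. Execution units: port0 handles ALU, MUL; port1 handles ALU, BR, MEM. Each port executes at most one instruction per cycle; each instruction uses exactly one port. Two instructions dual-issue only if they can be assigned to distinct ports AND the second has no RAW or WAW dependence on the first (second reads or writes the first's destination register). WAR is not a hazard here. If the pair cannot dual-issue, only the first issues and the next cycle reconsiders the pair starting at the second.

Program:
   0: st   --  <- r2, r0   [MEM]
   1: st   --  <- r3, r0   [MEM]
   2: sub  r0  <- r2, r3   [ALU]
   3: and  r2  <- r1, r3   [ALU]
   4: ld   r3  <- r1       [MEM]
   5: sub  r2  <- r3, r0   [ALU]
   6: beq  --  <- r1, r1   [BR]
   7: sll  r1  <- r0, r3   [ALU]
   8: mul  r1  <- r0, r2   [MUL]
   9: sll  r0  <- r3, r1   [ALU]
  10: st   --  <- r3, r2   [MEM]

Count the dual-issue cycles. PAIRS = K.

PAIRS = 4

t=0 i0:st ; no-port MEM/MEM
t=1 i1+i2:st;sub ; dual
t=2 i3+i4:and;ld ; dual
t=3 i5+i6:sub;beq ; dual
t=4 i7:sll ; WAW r1
t=5 i8:mul ; RAW r1
t=6 i9+i10:sll;st ; dual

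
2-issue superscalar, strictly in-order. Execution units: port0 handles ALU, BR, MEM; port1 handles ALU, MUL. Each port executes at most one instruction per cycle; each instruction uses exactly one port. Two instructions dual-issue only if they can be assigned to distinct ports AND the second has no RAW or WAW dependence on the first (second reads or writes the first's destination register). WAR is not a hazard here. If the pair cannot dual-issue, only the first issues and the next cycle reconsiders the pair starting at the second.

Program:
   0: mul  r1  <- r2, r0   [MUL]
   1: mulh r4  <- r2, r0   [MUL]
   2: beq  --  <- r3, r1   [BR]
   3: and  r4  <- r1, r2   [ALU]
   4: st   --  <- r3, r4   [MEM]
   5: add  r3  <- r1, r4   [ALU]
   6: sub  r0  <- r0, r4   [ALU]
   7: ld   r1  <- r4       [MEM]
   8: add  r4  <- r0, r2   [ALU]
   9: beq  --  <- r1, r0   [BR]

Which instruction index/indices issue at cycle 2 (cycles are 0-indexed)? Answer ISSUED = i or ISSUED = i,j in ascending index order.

ISSUED = 3

0. mul.MUL @i0  | no-port MUL/MUL
1. mulh.MUL;beq.BR @i1+i2  | 2-wide
2. and.ALU @i3  | RAW r4
3. st.MEM;add.ALU @i4+i5  | 2-wide
4. sub.ALU;ld.MEM @i6+i7  | 2-wide
5. add.ALU;beq.BR @i8+i9  | 2-wide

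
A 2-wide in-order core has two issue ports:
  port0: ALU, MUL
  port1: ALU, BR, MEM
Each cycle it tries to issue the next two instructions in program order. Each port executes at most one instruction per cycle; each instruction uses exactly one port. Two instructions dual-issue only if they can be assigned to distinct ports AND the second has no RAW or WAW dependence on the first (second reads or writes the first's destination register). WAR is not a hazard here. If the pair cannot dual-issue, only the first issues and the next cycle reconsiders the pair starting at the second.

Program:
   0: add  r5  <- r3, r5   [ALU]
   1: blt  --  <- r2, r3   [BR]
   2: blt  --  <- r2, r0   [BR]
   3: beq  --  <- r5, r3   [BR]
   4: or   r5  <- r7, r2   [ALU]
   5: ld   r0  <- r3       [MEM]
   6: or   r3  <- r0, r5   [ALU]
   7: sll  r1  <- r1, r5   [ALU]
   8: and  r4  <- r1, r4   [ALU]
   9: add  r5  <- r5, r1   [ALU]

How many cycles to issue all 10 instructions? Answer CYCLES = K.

CYCLES = 6

t=0 i0/i1:add.ALU blt.BR ; pair
t=1 i2:blt.BR ; no-port BR/BR
t=2 i3/i4:beq.BR or.ALU ; pair
t=3 i5:ld.MEM ; RAW r0
t=4 i6/i7:or.ALU sll.ALU ; pair
t=5 i8/i9:and.ALU add.ALU ; pair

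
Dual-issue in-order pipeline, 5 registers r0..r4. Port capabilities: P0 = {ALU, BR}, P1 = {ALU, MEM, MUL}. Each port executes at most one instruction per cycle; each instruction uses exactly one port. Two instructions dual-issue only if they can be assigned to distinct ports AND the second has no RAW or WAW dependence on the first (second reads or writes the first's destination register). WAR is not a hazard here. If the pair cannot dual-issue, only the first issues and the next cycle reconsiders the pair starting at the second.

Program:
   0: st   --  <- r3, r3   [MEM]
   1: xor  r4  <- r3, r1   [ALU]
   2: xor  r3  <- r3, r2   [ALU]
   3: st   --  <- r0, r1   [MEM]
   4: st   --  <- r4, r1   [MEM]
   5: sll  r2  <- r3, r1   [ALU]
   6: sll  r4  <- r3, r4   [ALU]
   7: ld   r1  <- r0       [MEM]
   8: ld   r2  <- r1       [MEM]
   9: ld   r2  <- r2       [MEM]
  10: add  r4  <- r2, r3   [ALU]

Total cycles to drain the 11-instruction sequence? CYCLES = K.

CYCLES = 7

t=0 i0/i1:st.MEM/xor.ALU ; pair
t=1 i2/i3:xor.ALU/st.MEM ; pair
t=2 i4/i5:st.MEM/sll.ALU ; pair
t=3 i6/i7:sll.ALU/ld.MEM ; pair
t=4 i8:ld.MEM ; no-port MEM/MEM
t=5 i9:ld.MEM ; RAW r2
t=6 i10:add.ALU ; tail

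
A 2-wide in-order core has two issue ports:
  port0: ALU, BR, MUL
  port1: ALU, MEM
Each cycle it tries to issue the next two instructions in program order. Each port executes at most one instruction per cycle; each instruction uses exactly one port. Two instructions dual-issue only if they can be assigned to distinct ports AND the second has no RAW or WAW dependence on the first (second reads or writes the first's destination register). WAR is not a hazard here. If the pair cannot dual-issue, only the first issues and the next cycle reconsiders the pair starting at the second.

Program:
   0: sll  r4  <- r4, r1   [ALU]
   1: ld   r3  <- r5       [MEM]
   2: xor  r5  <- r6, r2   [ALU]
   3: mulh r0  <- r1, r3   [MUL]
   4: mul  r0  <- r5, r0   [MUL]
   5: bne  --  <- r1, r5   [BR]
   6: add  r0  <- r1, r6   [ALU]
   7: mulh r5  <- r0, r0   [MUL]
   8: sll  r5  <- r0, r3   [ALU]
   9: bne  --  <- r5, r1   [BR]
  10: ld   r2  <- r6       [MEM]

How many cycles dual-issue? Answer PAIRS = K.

PAIRS = 4

0. sll/ld @i0+i1  | 2-wide
1. xor/mulh @i2+i3  | 2-wide
2. mul @i4  | no-port MUL/BR
3. bne/add @i5+i6  | 2-wide
4. mulh @i7  | WAW r5
5. sll @i8  | RAW r5
6. bne/ld @i9+i10  | 2-wide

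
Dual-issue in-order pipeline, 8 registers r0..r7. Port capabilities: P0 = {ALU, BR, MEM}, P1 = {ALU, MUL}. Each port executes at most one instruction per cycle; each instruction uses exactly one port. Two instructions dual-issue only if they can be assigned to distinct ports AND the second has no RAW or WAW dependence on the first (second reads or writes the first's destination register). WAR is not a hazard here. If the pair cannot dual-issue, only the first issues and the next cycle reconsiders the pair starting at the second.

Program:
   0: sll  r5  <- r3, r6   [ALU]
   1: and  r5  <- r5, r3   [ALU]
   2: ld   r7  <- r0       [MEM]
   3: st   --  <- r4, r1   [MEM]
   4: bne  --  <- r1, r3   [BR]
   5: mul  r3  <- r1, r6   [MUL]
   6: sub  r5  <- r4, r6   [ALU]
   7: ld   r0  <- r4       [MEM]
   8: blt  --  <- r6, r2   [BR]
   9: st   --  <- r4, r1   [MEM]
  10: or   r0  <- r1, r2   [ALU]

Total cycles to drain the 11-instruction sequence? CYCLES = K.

CYCLES = 7

0. sll.ALU @i0  | RAW+WAW r5
1. and.ALU ld.MEM @i1+i2  | dual
2. st.MEM @i3  | no-port MEM/BR
3. bne.BR mul.MUL @i4+i5  | dual
4. sub.ALU ld.MEM @i6+i7  | dual
5. blt.BR @i8  | no-port BR/MEM
6. st.MEM or.ALU @i9+i10  | dual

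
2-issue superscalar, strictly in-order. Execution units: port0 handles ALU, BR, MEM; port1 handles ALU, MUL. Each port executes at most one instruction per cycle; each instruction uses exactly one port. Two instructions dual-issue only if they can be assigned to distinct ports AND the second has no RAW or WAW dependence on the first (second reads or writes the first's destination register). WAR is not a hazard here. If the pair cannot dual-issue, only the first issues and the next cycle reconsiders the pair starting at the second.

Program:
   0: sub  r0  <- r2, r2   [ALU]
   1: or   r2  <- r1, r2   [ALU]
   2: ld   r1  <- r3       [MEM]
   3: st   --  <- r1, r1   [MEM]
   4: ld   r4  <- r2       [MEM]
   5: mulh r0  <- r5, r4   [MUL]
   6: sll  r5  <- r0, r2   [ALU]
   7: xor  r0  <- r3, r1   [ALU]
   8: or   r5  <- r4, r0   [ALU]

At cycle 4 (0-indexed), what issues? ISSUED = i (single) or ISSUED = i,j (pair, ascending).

[0] i0&i1  sub.ALU/or.ALU  -- pair
[1] i2  ld.MEM  -- no-port MEM/MEM
[2] i3  st.MEM  -- no-port MEM/MEM
[3] i4  ld.MEM  -- RAW r4
[4] i5  mulh.MUL  -- RAW r0
[5] i6&i7  sll.ALU/xor.ALU  -- pair
[6] i8  or.ALU  -- tail

ISSUED = 5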